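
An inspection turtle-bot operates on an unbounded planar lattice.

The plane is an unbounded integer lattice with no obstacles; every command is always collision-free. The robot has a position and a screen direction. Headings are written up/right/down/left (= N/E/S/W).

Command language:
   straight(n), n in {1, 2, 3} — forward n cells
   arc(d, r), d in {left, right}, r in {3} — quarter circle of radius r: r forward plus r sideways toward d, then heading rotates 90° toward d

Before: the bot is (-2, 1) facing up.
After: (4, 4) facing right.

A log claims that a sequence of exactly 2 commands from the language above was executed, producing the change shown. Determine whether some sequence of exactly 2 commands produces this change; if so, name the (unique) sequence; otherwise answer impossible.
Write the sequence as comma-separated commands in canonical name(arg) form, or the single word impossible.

key: position moved to (4,4) AND the heading swung to E — translation plus rotation needed
t0: (-2, 1) facing up
1. arc(right, 3) → (1, 4) facing right
2. straight(3) → (4, 4) facing right
uniquely the one of 25 2-step routes that fits.

arc(right, 3), straight(3)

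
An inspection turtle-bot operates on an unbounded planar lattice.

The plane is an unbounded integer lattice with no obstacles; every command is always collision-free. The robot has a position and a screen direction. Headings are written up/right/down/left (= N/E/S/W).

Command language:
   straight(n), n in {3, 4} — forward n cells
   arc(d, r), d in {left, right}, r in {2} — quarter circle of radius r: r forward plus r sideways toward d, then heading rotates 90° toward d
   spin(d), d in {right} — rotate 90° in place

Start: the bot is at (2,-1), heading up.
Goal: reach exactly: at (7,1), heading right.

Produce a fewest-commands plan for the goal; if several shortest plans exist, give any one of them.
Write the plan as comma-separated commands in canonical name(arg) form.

t0: at (2,-1), heading up
1. arc(right, 2) → at (4,1), heading right
2. straight(3) → at (7,1), heading right
nothing shorter than 2 reaches the goal.

arc(right, 2), straight(3)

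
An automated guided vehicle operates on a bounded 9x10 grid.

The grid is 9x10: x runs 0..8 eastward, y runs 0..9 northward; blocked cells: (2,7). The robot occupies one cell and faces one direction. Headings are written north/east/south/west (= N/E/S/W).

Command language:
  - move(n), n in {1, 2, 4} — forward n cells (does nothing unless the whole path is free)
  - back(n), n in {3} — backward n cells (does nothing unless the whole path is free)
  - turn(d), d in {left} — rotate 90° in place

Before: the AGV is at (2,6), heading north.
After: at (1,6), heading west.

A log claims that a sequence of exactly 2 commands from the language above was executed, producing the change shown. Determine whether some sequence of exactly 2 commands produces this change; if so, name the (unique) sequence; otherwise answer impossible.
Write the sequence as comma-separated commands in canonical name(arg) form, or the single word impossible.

turn(left), move(1)

key: position moved to (1,6) AND the heading swung to W — translation plus rotation needed
from: at (2,6), heading north
step 1 (turn(left)): at (2,6), heading west
step 2 (move(1)): at (1,6), heading west
uniquely the one of 25 2-step routes that fits.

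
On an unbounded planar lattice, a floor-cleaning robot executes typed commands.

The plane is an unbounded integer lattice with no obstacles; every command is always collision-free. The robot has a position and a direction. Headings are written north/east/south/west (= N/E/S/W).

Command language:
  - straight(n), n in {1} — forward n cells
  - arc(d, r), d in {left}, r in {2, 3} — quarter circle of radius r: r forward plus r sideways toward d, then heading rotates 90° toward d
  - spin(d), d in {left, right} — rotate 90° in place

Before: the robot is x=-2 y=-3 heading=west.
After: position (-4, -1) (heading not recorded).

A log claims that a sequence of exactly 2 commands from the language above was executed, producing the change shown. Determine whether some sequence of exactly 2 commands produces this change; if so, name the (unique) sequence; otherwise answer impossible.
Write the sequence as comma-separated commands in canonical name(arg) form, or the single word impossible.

key: running arc(left, 2) before spin(right) would end elsewhere — order is forced
initial: x=-2 y=-3 heading=west
1. spin(right) → x=-2 y=-3 heading=north
2. arc(left, 2) → x=-4 y=-1 heading=west
no other 2-command option fits: unique.

spin(right), arc(left, 2)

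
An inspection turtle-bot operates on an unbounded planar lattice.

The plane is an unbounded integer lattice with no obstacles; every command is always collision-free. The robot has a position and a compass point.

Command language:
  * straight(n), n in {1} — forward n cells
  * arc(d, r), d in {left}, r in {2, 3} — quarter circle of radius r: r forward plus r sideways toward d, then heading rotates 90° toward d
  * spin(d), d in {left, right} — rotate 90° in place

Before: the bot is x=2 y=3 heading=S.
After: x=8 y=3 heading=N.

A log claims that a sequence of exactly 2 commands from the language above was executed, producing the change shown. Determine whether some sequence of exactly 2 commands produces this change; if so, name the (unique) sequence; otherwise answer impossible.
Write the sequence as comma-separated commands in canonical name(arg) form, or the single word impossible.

arc(left, 3), arc(left, 3)

key: position moved to (8,3) AND the heading swung to N — translation plus rotation needed
start: x=2 y=3 heading=S
1. arc(left, 3) → x=5 y=0 heading=E
2. arc(left, 3) → x=8 y=3 heading=N
uniquely the one of 25 2-step routes that fits.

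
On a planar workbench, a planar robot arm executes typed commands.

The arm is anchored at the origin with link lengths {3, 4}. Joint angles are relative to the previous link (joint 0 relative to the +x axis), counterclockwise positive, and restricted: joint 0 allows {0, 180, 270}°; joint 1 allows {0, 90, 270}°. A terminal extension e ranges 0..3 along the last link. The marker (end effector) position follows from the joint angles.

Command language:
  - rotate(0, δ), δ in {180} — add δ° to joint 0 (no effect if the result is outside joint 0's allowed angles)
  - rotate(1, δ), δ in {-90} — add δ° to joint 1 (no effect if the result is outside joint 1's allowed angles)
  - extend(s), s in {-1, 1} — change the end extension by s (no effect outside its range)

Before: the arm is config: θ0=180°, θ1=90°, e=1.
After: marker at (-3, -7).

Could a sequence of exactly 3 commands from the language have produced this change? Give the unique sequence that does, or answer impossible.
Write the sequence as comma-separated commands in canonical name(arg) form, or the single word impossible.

extend(1), extend(1), extend(1)

t0: config: θ0=180°, θ1=90°, e=1
1. extend(1) → config: θ0=180°, θ1=90°, e=2
2. extend(1) → config: θ0=180°, θ1=90°, e=3
3. extend(1) → config: θ0=180°, θ1=90°, e=3
all 64 alternatives checked — unique.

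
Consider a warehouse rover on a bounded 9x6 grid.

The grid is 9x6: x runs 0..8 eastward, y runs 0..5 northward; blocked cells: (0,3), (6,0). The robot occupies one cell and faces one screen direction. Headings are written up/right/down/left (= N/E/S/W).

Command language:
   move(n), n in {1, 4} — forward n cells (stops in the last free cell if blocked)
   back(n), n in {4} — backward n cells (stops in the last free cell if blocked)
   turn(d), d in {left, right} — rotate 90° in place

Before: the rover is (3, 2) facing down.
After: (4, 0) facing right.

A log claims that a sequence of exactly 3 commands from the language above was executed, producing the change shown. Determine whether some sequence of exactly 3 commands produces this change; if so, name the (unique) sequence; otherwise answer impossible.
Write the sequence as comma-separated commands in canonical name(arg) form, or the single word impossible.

key: move(4) runs into the grid edge before its full distance
initial: (3, 2) facing down
[1] after move(4): (3, 0) facing down
[2] after turn(left): (3, 0) facing right
[3] after move(1): (4, 0) facing right
no rival 3-sequence matches.

move(4), turn(left), move(1)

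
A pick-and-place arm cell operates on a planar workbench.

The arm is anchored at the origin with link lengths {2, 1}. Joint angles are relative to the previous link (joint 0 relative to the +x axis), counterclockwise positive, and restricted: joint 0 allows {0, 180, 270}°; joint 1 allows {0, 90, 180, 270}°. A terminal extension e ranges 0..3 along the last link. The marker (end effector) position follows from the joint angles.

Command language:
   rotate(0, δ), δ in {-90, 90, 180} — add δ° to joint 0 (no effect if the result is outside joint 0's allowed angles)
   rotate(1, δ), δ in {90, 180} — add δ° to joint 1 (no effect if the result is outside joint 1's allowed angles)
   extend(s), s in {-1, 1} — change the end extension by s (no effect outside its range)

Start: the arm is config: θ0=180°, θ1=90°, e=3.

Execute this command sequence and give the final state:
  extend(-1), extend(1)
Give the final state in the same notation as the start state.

config: θ0=180°, θ1=90°, e=3

t0: config: θ0=180°, θ1=90°, e=3
1. extend(-1) → config: θ0=180°, θ1=90°, e=2
2. extend(1) → config: θ0=180°, θ1=90°, e=3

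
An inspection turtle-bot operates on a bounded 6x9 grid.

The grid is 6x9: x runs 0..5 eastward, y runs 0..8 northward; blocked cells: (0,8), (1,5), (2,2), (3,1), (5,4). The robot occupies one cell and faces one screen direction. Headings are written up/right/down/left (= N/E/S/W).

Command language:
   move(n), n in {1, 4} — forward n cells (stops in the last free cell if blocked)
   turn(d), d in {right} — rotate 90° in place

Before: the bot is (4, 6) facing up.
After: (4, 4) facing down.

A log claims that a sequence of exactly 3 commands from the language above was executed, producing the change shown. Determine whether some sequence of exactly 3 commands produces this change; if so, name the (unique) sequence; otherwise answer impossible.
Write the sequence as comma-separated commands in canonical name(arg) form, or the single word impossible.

impossible

all 27 sequences checked — none match.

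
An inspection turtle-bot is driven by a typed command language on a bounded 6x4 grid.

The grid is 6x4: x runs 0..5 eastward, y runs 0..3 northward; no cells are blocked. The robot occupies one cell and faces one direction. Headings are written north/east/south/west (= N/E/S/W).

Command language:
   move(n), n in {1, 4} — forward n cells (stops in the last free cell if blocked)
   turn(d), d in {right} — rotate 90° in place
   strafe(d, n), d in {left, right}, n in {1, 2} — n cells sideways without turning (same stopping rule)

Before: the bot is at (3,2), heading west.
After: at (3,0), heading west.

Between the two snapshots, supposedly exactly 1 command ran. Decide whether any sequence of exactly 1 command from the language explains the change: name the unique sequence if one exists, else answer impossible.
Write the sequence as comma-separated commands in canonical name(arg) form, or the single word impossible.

strafe(left, 2)

key: heading stays W — the single command does not turn
begin: at (3,2), heading west
[1] after strafe(left, 2): at (3,0), heading west
all 7 alternatives checked — unique.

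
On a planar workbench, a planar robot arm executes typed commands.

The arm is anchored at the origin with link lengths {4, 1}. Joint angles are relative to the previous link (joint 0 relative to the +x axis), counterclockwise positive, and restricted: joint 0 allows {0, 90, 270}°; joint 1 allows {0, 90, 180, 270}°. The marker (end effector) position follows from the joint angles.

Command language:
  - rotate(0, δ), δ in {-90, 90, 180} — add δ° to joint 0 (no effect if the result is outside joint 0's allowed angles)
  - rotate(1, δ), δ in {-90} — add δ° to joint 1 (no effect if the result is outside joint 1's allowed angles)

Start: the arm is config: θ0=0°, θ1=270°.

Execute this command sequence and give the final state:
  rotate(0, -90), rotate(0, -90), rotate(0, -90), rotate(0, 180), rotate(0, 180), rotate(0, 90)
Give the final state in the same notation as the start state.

config: θ0=0°, θ1=270°

begin: config: θ0=0°, θ1=270°
1. rotate(0, -90) → config: θ0=270°, θ1=270°
2. rotate(0, -90) → config: θ0=270°, θ1=270°
3. rotate(0, -90) → config: θ0=270°, θ1=270°
4. rotate(0, 180) → config: θ0=90°, θ1=270°
5. rotate(0, 180) → config: θ0=270°, θ1=270°
6. rotate(0, 90) → config: θ0=0°, θ1=270°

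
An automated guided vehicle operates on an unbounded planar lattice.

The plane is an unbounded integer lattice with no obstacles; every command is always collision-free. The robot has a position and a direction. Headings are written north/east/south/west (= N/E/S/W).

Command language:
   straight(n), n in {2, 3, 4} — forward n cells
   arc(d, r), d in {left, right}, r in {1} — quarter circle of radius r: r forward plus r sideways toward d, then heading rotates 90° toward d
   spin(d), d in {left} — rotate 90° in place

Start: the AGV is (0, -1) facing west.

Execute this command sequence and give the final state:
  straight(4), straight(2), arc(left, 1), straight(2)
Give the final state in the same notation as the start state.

initial: (0, -1) facing west
[1] after straight(4): (-4, -1) facing west
[2] after straight(2): (-6, -1) facing west
[3] after arc(left, 1): (-7, -2) facing south
[4] after straight(2): (-7, -4) facing south

(-7, -4) facing south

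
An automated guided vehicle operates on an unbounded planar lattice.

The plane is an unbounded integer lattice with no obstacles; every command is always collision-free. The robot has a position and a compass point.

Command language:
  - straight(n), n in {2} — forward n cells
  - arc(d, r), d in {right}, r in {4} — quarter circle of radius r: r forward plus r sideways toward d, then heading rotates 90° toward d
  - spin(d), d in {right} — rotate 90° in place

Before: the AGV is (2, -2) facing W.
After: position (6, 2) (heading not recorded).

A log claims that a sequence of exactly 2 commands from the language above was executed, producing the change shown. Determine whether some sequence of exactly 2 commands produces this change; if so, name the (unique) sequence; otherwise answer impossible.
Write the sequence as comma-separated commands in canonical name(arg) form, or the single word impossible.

key: order matters: swapping spin(right) and arc(right, 4) lands elsewhere
initial: (2, -2) facing W
t=1 spin(right) ⇒ (2, -2) facing N
t=2 arc(right, 4) ⇒ (6, 2) facing E
uniquely the one of 9 2-step routes that fits.

spin(right), arc(right, 4)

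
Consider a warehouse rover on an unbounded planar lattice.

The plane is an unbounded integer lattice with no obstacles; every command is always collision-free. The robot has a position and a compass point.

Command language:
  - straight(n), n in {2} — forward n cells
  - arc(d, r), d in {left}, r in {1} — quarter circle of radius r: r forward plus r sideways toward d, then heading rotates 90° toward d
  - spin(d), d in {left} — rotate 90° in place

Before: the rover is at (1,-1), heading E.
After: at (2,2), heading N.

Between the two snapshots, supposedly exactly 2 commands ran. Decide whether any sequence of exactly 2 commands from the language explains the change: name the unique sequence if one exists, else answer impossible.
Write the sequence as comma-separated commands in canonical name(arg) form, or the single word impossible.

key: cell and facing (now N) both changed — the 2 commands mix motion and turning
start: at (1,-1), heading E
[1] after arc(left, 1): at (2,0), heading N
[2] after straight(2): at (2,2), heading N
no rival 2-sequence matches.

arc(left, 1), straight(2)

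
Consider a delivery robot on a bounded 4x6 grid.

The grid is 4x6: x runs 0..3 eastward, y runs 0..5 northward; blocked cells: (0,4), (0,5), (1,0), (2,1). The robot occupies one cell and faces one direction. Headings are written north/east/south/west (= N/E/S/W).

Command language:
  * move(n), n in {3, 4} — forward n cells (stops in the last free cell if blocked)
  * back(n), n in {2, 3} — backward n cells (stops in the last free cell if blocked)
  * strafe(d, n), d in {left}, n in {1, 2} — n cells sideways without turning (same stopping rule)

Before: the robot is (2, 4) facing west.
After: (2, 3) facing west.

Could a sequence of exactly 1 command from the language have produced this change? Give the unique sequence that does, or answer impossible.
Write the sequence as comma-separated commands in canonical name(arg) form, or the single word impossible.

key: still facing W — the one step turns nothing
start: (2, 4) facing west
1. strafe(left, 1) → (2, 3) facing west
no rival 1-sequence matches.

strafe(left, 1)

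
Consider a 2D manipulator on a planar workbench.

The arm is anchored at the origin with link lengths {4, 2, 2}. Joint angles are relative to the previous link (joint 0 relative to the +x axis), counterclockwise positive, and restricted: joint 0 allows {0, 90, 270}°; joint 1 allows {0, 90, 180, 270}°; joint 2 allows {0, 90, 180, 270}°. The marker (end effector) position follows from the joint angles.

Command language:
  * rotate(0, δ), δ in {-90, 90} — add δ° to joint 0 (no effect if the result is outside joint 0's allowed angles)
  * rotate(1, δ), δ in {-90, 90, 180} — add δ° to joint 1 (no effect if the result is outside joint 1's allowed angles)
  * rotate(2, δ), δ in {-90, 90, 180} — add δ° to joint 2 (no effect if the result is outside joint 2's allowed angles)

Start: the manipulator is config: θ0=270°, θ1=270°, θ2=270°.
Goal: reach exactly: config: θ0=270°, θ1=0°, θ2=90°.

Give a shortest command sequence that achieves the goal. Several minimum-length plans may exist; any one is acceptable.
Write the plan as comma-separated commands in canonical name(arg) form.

rotate(1, 90), rotate(2, 180)

t0: config: θ0=270°, θ1=270°, θ2=270°
1. rotate(1, 90) → config: θ0=270°, θ1=0°, θ2=270°
2. rotate(2, 180) → config: θ0=270°, θ1=0°, θ2=90°
nothing shorter than 2 reaches the goal.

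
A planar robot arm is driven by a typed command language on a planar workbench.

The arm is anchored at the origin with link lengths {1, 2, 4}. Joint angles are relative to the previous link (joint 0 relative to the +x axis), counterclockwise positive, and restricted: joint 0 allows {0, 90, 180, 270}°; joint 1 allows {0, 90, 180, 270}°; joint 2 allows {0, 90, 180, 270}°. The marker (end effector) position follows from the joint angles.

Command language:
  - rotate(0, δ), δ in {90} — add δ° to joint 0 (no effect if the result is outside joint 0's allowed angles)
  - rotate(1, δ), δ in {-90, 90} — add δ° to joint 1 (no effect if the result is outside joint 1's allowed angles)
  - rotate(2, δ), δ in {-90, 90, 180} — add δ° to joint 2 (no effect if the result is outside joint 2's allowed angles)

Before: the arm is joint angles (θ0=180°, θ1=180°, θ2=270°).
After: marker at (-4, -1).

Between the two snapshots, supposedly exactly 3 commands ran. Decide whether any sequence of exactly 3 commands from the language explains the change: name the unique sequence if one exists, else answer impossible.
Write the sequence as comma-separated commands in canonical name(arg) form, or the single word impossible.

start: joint angles (θ0=180°, θ1=180°, θ2=270°)
t=1 rotate(0, 90) ⇒ joint angles (θ0=270°, θ1=180°, θ2=270°)
t=2 rotate(0, 90) ⇒ joint angles (θ0=0°, θ1=180°, θ2=270°)
t=3 rotate(0, 90) ⇒ joint angles (θ0=90°, θ1=180°, θ2=270°)
no other 3-command option fits: unique.

rotate(0, 90), rotate(0, 90), rotate(0, 90)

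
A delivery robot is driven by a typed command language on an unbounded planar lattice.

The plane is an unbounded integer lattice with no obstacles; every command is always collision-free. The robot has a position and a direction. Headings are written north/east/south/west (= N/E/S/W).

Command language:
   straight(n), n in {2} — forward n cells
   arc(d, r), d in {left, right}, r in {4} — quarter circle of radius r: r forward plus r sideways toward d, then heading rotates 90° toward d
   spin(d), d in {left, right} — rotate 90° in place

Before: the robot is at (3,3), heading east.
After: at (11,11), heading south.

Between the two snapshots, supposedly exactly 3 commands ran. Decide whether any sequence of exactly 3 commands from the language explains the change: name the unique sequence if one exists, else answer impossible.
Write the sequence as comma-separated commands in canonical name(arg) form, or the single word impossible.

arc(left, 4), arc(right, 4), spin(right)

key: position moved to (11,11) AND the heading swung to S — translation plus rotation needed
begin: at (3,3), heading east
t=1 arc(left, 4) ⇒ at (7,7), heading north
t=2 arc(right, 4) ⇒ at (11,11), heading east
t=3 spin(right) ⇒ at (11,11), heading south
no rival 3-sequence matches.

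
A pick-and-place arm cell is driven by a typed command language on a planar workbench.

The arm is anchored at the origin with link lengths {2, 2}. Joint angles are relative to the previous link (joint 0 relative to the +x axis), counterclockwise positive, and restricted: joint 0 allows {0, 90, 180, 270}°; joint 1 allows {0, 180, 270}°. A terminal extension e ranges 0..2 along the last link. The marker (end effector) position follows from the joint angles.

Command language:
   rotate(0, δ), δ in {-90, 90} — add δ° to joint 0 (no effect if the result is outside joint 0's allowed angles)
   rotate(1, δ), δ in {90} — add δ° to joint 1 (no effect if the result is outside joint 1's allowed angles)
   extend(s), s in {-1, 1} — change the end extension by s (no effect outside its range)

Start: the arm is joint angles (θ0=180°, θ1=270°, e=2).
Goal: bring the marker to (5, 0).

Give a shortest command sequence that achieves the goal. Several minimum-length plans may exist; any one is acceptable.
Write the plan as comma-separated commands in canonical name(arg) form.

initial: joint angles (θ0=180°, θ1=270°, e=2)
t=1 rotate(0, -90) ⇒ joint angles (θ0=90°, θ1=270°, e=2)
t=2 rotate(0, -90) ⇒ joint angles (θ0=0°, θ1=270°, e=2)
t=3 extend(-1) ⇒ joint angles (θ0=0°, θ1=270°, e=1)
t=4 rotate(1, 90) ⇒ joint angles (θ0=0°, θ1=0°, e=1)
minimal: 4 command(s), checked below 4.

rotate(0, -90), rotate(0, -90), extend(-1), rotate(1, 90)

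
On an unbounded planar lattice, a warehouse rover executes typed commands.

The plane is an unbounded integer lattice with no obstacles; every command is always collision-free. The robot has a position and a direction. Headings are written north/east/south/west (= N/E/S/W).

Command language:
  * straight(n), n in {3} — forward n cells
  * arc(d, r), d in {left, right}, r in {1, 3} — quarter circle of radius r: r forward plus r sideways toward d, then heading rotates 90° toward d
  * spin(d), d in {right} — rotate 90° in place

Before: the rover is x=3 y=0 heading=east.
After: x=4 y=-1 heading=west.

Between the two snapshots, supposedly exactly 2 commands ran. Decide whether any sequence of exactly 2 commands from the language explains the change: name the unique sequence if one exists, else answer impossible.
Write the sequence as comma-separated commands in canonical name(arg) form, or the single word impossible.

key: cell and facing (now W) both changed — the 2 commands mix motion and turning
initial: x=3 y=0 heading=east
1. arc(right, 1) → x=4 y=-1 heading=south
2. spin(right) → x=4 y=-1 heading=west
all 36 alternatives checked — unique.

arc(right, 1), spin(right)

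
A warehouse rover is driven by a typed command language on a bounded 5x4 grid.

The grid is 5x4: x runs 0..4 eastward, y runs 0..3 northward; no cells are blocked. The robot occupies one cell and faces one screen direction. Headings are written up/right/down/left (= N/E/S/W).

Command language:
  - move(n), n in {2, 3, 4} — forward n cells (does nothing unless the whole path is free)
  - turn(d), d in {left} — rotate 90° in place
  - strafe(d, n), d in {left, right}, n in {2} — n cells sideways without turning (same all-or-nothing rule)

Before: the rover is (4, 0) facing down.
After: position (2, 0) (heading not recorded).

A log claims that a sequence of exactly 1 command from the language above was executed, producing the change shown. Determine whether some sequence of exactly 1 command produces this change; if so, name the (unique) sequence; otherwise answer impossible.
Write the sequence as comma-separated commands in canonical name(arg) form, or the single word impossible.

t0: (4, 0) facing down
step 1 (strafe(right, 2)): (2, 0) facing down
no other 1-command option fits: unique.

strafe(right, 2)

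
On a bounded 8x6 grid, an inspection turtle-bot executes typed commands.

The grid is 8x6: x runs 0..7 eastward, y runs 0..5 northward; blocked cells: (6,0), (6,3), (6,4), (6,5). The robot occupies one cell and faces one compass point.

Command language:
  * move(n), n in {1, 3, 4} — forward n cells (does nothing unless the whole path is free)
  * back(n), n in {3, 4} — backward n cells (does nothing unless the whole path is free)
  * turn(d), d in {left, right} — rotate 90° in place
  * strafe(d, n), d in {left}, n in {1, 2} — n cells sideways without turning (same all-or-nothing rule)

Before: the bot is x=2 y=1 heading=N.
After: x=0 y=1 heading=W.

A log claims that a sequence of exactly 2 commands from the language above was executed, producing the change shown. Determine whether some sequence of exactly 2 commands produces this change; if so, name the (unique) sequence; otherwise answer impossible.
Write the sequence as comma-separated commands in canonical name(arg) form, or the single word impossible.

key: cell and facing (now W) both changed — the 2 commands mix motion and turning
start: x=2 y=1 heading=N
t=1 strafe(left, 2) ⇒ x=0 y=1 heading=N
t=2 turn(left) ⇒ x=0 y=1 heading=W
uniquely the one of 81 2-step routes that fits.

strafe(left, 2), turn(left)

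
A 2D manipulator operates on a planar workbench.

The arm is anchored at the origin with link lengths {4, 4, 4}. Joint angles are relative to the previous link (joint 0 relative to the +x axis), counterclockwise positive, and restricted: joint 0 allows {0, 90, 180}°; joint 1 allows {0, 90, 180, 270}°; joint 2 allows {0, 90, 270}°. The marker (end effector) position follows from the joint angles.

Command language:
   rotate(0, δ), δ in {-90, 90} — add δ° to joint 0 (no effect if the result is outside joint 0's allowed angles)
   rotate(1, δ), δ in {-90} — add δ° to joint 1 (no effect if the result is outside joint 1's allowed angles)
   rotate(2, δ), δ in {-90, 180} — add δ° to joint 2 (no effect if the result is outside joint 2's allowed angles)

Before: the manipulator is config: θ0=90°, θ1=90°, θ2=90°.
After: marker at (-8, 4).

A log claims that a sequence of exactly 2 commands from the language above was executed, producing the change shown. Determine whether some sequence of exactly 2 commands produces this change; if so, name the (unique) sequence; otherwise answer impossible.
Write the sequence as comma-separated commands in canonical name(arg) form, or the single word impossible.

key: order matters: swapping rotate(2, -90) and rotate(2, 180) lands elsewhere
from: config: θ0=90°, θ1=90°, θ2=90°
t=1 rotate(2, -90) ⇒ config: θ0=90°, θ1=90°, θ2=0°
t=2 rotate(2, 180) ⇒ config: θ0=90°, θ1=90°, θ2=0°
no other 2-command option fits: unique.

rotate(2, -90), rotate(2, 180)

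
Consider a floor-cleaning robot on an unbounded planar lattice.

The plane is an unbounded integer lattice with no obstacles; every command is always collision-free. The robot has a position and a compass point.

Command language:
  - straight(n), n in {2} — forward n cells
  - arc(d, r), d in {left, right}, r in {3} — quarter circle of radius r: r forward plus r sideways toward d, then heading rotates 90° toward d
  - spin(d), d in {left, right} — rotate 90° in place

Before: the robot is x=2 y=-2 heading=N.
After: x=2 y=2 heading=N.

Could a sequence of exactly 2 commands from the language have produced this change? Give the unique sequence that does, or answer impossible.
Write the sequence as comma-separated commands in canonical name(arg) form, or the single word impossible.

straight(2), straight(2)

key: still facing N at the end — nothing in the sequence rotates
start: x=2 y=-2 heading=N
t=1 straight(2) ⇒ x=2 y=0 heading=N
t=2 straight(2) ⇒ x=2 y=2 heading=N
uniquely the one of 25 2-step routes that fits.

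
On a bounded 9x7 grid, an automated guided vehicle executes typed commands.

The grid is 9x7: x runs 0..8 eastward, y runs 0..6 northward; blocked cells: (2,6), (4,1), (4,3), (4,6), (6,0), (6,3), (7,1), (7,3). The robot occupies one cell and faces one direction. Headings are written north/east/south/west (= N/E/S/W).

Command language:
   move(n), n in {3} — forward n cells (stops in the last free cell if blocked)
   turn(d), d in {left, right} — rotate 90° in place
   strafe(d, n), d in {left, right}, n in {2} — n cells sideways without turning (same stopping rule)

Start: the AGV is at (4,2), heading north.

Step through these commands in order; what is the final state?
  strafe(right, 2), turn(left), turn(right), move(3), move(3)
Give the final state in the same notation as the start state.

t0: at (4,2), heading north
[1] after strafe(right, 2): at (6,2), heading north
[2] after turn(left): at (6,2), heading west
[3] after turn(right): at (6,2), heading north
[4] after move(3): at (6,2), heading north
[5] after move(3): at (6,2), heading north

at (6,2), heading north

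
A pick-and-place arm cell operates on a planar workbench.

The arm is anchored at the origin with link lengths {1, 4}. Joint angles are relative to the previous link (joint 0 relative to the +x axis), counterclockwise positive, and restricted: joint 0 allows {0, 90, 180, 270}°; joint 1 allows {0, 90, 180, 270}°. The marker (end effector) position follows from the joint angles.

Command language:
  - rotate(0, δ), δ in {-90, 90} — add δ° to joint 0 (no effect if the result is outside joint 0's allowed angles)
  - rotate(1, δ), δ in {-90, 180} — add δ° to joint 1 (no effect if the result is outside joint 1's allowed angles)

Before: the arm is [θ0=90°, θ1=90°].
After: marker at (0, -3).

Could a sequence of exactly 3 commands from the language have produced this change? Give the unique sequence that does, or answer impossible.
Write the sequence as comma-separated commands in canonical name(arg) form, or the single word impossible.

rotate(1, -90), rotate(1, -90), rotate(1, -90)

initial: [θ0=90°, θ1=90°]
step 1 (rotate(1, -90)): [θ0=90°, θ1=0°]
step 2 (rotate(1, -90)): [θ0=90°, θ1=270°]
step 3 (rotate(1, -90)): [θ0=90°, θ1=180°]
uniquely the one of 64 3-step routes that fits.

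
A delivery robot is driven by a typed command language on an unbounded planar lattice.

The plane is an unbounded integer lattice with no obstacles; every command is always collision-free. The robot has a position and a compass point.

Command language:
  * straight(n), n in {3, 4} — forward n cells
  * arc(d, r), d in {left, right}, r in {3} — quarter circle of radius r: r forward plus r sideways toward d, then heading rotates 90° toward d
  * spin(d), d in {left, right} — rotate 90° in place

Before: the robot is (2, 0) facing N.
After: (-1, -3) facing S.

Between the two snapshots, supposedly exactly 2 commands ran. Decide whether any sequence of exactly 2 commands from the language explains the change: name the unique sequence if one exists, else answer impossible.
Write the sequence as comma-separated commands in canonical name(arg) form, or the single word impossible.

key: cell and facing (now S) both changed — the 2 commands mix motion and turning
start: (2, 0) facing N
t=1 spin(left) ⇒ (2, 0) facing W
t=2 arc(left, 3) ⇒ (-1, -3) facing S
no rival 2-sequence matches.

spin(left), arc(left, 3)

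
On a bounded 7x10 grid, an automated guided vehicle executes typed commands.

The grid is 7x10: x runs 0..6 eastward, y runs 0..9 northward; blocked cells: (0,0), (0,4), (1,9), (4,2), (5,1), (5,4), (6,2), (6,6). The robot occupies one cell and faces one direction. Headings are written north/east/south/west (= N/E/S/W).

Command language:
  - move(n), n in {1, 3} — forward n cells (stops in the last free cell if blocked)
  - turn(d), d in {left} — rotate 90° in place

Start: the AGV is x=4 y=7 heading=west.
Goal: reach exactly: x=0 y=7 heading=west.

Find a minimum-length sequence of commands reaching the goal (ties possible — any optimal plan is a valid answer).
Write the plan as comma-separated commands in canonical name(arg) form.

start: x=4 y=7 heading=west
1. move(3) → x=1 y=7 heading=west
2. move(3) → x=0 y=7 heading=west
minimal: 2 command(s), checked below 2.

move(3), move(3)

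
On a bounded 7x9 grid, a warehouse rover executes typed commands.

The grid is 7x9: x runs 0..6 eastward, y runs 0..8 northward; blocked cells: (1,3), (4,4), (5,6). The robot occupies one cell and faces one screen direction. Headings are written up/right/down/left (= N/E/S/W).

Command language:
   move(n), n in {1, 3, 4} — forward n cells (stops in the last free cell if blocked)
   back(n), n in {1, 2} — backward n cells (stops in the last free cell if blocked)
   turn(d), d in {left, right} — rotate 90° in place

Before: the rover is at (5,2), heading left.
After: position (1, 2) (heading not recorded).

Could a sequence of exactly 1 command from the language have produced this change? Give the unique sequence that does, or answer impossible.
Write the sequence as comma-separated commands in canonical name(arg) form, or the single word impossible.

initial: at (5,2), heading left
[1] after move(4): at (1,2), heading left
uniquely the one of 7 1-step routes that fits.

move(4)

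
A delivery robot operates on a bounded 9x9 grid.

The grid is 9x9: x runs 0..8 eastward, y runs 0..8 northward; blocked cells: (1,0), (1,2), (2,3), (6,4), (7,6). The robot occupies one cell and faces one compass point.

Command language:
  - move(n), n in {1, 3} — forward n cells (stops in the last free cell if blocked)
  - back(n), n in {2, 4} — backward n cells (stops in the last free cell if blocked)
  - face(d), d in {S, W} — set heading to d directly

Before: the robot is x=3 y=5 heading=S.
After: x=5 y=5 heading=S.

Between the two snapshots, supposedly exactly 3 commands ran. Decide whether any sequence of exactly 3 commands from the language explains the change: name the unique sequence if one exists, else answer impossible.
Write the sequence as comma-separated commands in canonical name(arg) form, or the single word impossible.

face(W), back(2), face(S)

key: heading stays S — rotations cancel among the 3 commands
start: x=3 y=5 heading=S
1. face(W) → x=3 y=5 heading=W
2. back(2) → x=5 y=5 heading=W
3. face(S) → x=5 y=5 heading=S
no rival 3-sequence matches.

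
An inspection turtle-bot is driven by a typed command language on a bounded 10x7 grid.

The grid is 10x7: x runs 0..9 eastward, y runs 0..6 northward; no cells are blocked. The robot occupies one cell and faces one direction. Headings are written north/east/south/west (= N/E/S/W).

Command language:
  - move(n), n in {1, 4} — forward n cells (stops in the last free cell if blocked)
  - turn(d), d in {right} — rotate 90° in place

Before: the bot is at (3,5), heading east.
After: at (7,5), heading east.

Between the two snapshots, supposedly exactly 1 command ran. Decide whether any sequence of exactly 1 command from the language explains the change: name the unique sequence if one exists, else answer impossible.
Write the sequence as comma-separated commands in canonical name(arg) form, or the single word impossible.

move(4)

key: heading stays E — the single command does not turn
initial: at (3,5), heading east
step 1 (move(4)): at (7,5), heading east
no other 1-command option fits: unique.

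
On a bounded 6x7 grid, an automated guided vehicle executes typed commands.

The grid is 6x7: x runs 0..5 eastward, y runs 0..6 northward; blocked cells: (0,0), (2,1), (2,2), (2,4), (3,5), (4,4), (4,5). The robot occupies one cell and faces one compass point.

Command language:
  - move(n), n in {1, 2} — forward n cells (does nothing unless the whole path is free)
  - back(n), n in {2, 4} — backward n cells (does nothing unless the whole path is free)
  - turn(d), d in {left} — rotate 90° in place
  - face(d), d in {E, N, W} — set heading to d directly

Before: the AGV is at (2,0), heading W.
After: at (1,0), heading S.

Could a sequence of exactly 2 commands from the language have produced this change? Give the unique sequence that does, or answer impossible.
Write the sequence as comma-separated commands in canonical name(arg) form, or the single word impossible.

move(1), turn(left)

key: position moved to (1,0) AND the heading swung to S — translation plus rotation needed
from: at (2,0), heading W
t=1 move(1) ⇒ at (1,0), heading W
t=2 turn(left) ⇒ at (1,0), heading S
uniquely the one of 64 2-step routes that fits.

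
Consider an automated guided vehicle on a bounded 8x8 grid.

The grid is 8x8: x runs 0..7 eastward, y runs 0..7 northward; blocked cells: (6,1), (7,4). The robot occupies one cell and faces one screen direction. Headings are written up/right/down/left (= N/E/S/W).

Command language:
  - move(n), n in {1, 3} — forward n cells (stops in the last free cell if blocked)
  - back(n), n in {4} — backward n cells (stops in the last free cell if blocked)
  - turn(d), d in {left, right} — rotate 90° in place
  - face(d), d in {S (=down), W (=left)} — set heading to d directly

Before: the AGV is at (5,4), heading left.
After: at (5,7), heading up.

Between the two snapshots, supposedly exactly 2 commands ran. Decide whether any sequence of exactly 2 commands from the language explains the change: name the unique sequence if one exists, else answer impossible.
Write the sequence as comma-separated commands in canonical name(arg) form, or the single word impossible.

key: cell and facing (now N) both changed — the 2 commands mix motion and turning
initial: at (5,4), heading left
[1] after turn(right): at (5,4), heading up
[2] after move(3): at (5,7), heading up
all 49 alternatives checked — unique.

turn(right), move(3)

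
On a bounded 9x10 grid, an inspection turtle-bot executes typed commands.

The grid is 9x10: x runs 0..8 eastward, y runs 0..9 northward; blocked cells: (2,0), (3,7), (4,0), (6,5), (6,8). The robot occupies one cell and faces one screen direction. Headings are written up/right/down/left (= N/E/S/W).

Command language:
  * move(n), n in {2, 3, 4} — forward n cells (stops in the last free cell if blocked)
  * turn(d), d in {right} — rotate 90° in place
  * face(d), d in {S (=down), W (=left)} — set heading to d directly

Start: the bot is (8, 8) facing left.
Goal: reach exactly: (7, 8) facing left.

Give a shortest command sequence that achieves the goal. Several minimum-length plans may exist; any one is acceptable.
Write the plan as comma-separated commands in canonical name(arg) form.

move(2)

t0: (8, 8) facing left
[1] after move(2): (7, 8) facing left
nothing shorter than 1 reaches the goal.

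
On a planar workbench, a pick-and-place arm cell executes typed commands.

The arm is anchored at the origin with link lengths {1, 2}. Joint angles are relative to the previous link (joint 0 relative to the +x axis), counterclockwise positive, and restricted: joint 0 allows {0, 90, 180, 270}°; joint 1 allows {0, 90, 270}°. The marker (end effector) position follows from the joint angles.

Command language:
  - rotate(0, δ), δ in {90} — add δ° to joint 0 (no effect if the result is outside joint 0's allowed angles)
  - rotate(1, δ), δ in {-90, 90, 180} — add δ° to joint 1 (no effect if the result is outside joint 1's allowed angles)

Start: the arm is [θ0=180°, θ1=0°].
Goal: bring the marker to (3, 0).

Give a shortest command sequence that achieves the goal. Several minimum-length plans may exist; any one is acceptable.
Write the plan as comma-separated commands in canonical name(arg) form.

initial: [θ0=180°, θ1=0°]
1. rotate(0, 90) → [θ0=270°, θ1=0°]
2. rotate(0, 90) → [θ0=0°, θ1=0°]
minimal: 2 command(s), checked below 2.

rotate(0, 90), rotate(0, 90)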